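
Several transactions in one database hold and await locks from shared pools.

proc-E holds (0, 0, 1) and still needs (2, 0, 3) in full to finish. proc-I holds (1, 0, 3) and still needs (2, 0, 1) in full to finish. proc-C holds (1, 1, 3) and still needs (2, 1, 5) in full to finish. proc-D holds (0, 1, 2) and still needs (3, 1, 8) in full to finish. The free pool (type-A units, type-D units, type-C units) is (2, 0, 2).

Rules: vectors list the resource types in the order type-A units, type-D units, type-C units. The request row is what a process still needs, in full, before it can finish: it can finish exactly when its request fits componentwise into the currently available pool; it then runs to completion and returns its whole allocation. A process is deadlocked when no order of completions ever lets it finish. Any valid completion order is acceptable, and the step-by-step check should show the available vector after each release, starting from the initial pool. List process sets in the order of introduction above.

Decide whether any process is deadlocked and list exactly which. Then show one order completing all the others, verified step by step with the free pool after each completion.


Deadlocked: proc-C and proc-D.
Key observation: once proc-I, proc-E finish, the pool peaks at (3, 0, 6) — and every remaining process still needs more type-D units than that.
One completion order for the rest: proc-I, proc-E. Walking it through:
  pool = (2, 0, 2)
  run proc-I (needs (2, 0, 1), free (2, 0, 2)); after release of (1, 0, 3) the pool is (3, 0, 5)
  run proc-E (needs (2, 0, 3), free (3, 0, 5)); after release of (0, 0, 1) the pool is (3, 0, 6)
None of the blocked processes ever fits:
  proc-C still needs (2, 1, 5) but only (3, 0, 6) is free — short on type-D units
  proc-D still needs (3, 1, 8) but only (3, 0, 6) is free — short on type-D units and type-C units


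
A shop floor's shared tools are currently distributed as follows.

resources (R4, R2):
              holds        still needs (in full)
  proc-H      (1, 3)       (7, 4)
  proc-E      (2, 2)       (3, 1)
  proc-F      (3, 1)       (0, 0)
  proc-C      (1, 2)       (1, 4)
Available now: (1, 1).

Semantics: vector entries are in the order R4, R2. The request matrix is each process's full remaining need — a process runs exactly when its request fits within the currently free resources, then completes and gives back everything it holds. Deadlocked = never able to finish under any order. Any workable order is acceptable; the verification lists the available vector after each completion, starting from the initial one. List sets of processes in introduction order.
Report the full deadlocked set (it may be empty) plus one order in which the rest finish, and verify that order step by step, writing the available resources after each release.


No process is deadlocked.
Key observation: beginning at proc-F, releases accumulate fast enough that every process eventually fits.
The rest can finish in the order proc-F, proc-E, proc-C, proc-H. Check, step by step:
  pool = (1, 1)
  proc-F needs (0, 0) <= (1, 1) -> finishes; pool += (3, 1) = (4, 2)
  proc-E needs (3, 1) <= (4, 2) -> finishes; pool += (2, 2) = (6, 4)
  proc-C needs (1, 4) <= (6, 4) -> finishes; pool += (1, 2) = (7, 6)
  proc-H needs (7, 4) <= (7, 6) -> finishes; pool += (1, 3) = (8, 9)


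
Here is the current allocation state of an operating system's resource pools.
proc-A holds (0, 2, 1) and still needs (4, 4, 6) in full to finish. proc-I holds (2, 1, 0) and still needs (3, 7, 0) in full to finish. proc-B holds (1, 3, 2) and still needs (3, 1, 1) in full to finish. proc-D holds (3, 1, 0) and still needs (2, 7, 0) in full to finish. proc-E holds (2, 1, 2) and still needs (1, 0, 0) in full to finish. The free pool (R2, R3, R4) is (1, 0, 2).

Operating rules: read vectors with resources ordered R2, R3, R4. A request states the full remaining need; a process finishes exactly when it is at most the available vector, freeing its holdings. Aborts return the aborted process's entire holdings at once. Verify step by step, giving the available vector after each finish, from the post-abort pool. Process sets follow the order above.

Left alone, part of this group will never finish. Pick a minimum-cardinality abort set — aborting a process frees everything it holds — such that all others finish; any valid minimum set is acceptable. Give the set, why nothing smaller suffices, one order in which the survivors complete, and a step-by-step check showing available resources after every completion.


Abort proc-I.
Key observation: the returned (2, 1, 0) from proc-I is what brings proc-D — unrunnable before, under any order — into play at step 4.
Minimality: the empty abort set fails — the state is deadlocked as it stands.
The survivors complete as proc-B, proc-E, proc-A, proc-D. Check, step by step (starting from the post-abort pool):
  pool = (3, 1, 2)
  proc-B needs (3, 1, 1) <= (3, 1, 2) -> finishes; pool += (1, 3, 2) = (4, 4, 4)
  proc-E needs (1, 0, 0) <= (4, 4, 4) -> finishes; pool += (2, 1, 2) = (6, 5, 6)
  proc-A needs (4, 4, 6) <= (6, 5, 6) -> finishes; pool += (0, 2, 1) = (6, 7, 7)
  proc-D needs (2, 7, 0) <= (6, 7, 7) -> finishes; pool += (3, 1, 0) = (9, 8, 7)


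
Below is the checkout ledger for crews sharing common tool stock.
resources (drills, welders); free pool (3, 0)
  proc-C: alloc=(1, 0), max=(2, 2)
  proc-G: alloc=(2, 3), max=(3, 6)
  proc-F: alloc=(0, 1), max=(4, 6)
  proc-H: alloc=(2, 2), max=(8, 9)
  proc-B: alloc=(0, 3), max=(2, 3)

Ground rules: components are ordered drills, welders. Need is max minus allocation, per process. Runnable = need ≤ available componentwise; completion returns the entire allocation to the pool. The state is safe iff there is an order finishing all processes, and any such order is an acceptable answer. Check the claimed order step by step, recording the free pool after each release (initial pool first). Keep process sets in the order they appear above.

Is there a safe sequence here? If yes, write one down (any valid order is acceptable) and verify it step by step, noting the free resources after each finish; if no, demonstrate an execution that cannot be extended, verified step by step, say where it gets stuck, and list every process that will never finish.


SAFE, for example via the order proc-B, proc-G, proc-C, proc-F, proc-H.
Key observation: proc-G marks the first exact bind of the order: its need (1, 3) fits the free (3, 3) with zero slack on a requested resource.
Step-by-step check:
  pool = (3, 0)
  proc-B: need (2, 0) fits (3, 0); releases (0, 3), pool now (3, 3)
  proc-G: need (1, 3) fits (3, 3); releases (2, 3), pool now (5, 6)
  proc-C: need (1, 2) fits (5, 6); releases (1, 0), pool now (6, 6)
  proc-F: need (4, 5) fits (6, 6); releases (0, 1), pool now (6, 7)
  proc-H: need (6, 7) fits (6, 7); releases (2, 2), pool now (8, 9)


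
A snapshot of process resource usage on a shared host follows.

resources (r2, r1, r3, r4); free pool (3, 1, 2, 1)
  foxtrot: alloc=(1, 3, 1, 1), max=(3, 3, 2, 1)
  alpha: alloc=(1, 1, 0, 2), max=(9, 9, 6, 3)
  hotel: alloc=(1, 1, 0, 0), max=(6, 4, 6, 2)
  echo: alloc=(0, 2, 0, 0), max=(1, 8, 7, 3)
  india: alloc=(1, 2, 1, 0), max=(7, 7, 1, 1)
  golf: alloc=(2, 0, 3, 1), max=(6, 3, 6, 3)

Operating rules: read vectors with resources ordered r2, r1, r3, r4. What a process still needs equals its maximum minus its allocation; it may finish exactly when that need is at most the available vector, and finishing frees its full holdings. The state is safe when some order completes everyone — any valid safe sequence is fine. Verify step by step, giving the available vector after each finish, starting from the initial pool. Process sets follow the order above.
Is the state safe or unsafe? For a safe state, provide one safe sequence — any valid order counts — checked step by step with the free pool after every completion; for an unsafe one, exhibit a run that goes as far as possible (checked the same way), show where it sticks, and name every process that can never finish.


The state is SAFE; one workable sequence: foxtrot, golf, hotel, india, echo, alpha.
Key observation: the order's first zero-slack moment is golf ((4, 3, 3, 2) needed, (4, 4, 3, 2) free — a requested resource with nothing to spare).
Verifying each step:
  pool = (3, 1, 2, 1)
  foxtrot needs (2, 0, 1, 0) <= (3, 1, 2, 1) -> finishes; pool += (1, 3, 1, 1) = (4, 4, 3, 2)
  golf needs (4, 3, 3, 2) <= (4, 4, 3, 2) -> finishes; pool += (2, 0, 3, 1) = (6, 4, 6, 3)
  hotel needs (5, 3, 6, 2) <= (6, 4, 6, 3) -> finishes; pool += (1, 1, 0, 0) = (7, 5, 6, 3)
  india needs (6, 5, 0, 1) <= (7, 5, 6, 3) -> finishes; pool += (1, 2, 1, 0) = (8, 7, 7, 3)
  echo needs (1, 6, 7, 3) <= (8, 7, 7, 3) -> finishes; pool += (0, 2, 0, 0) = (8, 9, 7, 3)
  alpha needs (8, 8, 6, 1) <= (8, 9, 7, 3) -> finishes; pool += (1, 1, 0, 2) = (9, 10, 7, 5)


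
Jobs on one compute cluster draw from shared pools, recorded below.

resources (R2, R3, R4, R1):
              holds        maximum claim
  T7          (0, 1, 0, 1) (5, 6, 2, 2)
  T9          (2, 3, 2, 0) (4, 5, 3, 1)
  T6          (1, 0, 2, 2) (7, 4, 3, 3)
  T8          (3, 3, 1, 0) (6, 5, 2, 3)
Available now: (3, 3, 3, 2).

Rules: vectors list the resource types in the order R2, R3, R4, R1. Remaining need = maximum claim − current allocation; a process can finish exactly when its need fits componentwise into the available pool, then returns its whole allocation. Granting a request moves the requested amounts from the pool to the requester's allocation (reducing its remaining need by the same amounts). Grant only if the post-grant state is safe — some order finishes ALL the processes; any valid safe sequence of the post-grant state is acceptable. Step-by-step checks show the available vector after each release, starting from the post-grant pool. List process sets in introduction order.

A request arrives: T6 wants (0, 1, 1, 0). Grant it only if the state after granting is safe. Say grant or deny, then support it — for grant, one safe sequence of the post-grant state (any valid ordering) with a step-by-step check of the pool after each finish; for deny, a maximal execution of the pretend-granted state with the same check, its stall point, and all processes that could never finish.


GRANT: granting preserves safety; a valid post-grant sequence is T9, T7, T8, T6.
Key observation: the grant leaves (3, 2, 2, 2) free — enough for T9, whose release restarts the cascade.
Verifying the post-grant state step by step:
  pool = (3, 2, 2, 2)
  T9: need (2, 2, 1, 1) fits (3, 2, 2, 2); releases (2, 3, 2, 0), pool now (5, 5, 4, 2)
  T7: need (5, 5, 2, 1) fits (5, 5, 4, 2); releases (0, 1, 0, 1), pool now (5, 6, 4, 3)
  T8: need (3, 2, 1, 3) fits (5, 6, 4, 3); releases (3, 3, 1, 0), pool now (8, 9, 5, 3)
  T6: need (6, 3, 0, 1) fits (8, 9, 5, 3); releases (1, 1, 3, 2), pool now (9, 10, 8, 5)


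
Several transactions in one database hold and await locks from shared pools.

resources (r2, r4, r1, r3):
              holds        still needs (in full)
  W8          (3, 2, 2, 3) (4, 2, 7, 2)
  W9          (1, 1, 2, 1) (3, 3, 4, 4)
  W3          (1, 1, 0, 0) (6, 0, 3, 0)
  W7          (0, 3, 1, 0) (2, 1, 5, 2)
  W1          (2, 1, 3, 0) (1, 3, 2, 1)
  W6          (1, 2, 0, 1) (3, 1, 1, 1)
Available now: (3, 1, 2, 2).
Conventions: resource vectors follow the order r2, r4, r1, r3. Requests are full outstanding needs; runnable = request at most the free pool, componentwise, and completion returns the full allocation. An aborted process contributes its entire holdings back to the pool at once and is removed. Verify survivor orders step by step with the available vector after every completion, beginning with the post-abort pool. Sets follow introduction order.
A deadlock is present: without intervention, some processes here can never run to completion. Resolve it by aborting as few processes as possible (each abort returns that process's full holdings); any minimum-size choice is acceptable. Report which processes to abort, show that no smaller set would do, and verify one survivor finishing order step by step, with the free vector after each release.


Abort W9.
Key observation: W8 could never have finished before the abort; with (1, 1, 2, 1) returned by W9, it fits at step 5.
Minimality: the empty abort set fails — the state is deadlocked as it stands.
The survivors complete as W6, W1, W3, W7, W8. Step-by-step check (starting from the post-abort pool):
  pool = (4, 2, 4, 3)
  run W6 (needs (3, 1, 1, 1), free (4, 2, 4, 3)); after release of (1, 2, 0, 1) the pool is (5, 4, 4, 4)
  run W1 (needs (1, 3, 2, 1), free (5, 4, 4, 4)); after release of (2, 1, 3, 0) the pool is (7, 5, 7, 4)
  run W3 (needs (6, 0, 3, 0), free (7, 5, 7, 4)); after release of (1, 1, 0, 0) the pool is (8, 6, 7, 4)
  run W7 (needs (2, 1, 5, 2), free (8, 6, 7, 4)); after release of (0, 3, 1, 0) the pool is (8, 9, 8, 4)
  run W8 (needs (4, 2, 7, 2), free (8, 9, 8, 4)); after release of (3, 2, 2, 3) the pool is (11, 11, 10, 7)


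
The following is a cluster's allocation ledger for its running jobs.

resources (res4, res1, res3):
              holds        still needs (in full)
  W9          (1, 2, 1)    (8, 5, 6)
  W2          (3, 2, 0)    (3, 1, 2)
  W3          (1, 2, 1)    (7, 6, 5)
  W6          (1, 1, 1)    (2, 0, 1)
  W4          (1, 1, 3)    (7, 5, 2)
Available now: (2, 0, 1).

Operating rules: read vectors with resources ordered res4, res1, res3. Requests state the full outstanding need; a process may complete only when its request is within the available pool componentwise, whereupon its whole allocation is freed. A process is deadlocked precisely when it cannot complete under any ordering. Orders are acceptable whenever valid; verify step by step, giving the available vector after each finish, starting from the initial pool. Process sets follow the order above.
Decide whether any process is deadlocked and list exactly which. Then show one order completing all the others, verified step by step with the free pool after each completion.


Deadlocked set: W9, W3 and W4.
Key observation: the pool after W6, W2 is (6, 3, 2); every surviving request exceeds it in res4, so progress ends there.
A valid finishing order for the others: W6, W2. Check, step by step:
  pool = (2, 0, 1)
  W6: need (2, 0, 1) fits (2, 0, 1); releases (1, 1, 1), pool now (3, 1, 2)
  W2: need (3, 1, 2) fits (3, 1, 2); releases (3, 2, 0), pool now (6, 3, 2)
None of the blocked processes ever fits:
  W9 still needs (8, 5, 6) but only (6, 3, 2) is free — short on res4, res1 and res3
  W3 still needs (7, 6, 5) but only (6, 3, 2) is free — short on res4, res1 and res3
  W4 still needs (7, 5, 2) but only (6, 3, 2) is free — short on res4 and res1


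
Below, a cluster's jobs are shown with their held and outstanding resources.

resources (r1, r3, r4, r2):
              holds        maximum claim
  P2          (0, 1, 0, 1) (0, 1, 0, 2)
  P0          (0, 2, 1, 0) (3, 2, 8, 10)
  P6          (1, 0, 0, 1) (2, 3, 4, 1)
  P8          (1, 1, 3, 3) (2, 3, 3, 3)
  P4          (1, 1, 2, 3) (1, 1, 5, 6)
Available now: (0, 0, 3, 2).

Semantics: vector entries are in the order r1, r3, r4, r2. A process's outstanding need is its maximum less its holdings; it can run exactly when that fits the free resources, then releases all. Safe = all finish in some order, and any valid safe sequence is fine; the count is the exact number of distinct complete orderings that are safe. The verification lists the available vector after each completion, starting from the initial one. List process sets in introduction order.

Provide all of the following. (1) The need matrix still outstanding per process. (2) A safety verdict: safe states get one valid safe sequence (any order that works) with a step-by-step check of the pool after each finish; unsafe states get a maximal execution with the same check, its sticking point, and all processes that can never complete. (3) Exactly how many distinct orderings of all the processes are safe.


(1) Need matrix, components ordered r1, r3, r4, r2:
  P2: (0, 0, 0, 1)
  P0: (3, 0, 7, 10)
  P6: (1, 3, 4, 0)
  P8: (1, 2, 0, 0)
  P4: (0, 0, 3, 3)
(2) SAFE. One safe sequence: P2, P4, P8, P6, P0.
Key observation: the first exact fit in this order is P4 — it needs (0, 0, 3, 3) with (0, 1, 3, 3) free, meeting a requested resource to the last unit.
Walking it through:
  pool = (0, 0, 3, 2)
  P2 needs (0, 0, 0, 1) <= (0, 0, 3, 2) -> finishes; pool += (0, 1, 0, 1) = (0, 1, 3, 3)
  P4 needs (0, 0, 3, 3) <= (0, 1, 3, 3) -> finishes; pool += (1, 1, 2, 3) = (1, 2, 5, 6)
  P8 needs (1, 2, 0, 0) <= (1, 2, 5, 6) -> finishes; pool += (1, 1, 3, 3) = (2, 3, 8, 9)
  P6 needs (1, 3, 4, 0) <= (2, 3, 8, 9) -> finishes; pool += (1, 0, 0, 1) = (3, 3, 8, 10)
  P0 needs (3, 0, 7, 10) <= (3, 3, 8, 10) -> finishes; pool += (0, 2, 1, 0) = (3, 5, 9, 10)
(3) The exact count: 1 of the possible complete orderings is a safe sequence.


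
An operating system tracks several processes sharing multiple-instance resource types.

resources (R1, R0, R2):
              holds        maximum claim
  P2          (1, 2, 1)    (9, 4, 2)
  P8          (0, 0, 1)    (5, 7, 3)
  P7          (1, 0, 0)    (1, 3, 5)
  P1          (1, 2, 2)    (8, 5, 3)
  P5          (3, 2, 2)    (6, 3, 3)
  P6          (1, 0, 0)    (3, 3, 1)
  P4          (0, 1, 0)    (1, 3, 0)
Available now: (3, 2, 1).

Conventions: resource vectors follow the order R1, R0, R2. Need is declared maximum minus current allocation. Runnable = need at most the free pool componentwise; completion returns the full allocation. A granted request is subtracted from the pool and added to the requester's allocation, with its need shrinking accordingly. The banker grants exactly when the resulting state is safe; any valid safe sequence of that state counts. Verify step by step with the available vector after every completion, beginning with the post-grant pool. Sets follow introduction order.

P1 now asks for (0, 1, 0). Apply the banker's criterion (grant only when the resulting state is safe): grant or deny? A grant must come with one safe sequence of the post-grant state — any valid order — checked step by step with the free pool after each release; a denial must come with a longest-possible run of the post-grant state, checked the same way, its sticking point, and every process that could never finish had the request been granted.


GRANT — the state after the grant stays safe, e.g. via P5, P4, P6, P1, P8, P2, P7.
Key observation: after the grant the pool drops to (3, 1, 1), which still lets P5 finish first and unwind the rest.
Verifying the post-grant state step by step:
  pool = (3, 1, 1)
  P5 needs (3, 1, 1) <= (3, 1, 1) -> finishes; pool += (3, 2, 2) = (6, 3, 3)
  P4 needs (1, 2, 0) <= (6, 3, 3) -> finishes; pool += (0, 1, 0) = (6, 4, 3)
  P6 needs (2, 3, 1) <= (6, 4, 3) -> finishes; pool += (1, 0, 0) = (7, 4, 3)
  P1 needs (7, 2, 1) <= (7, 4, 3) -> finishes; pool += (1, 3, 2) = (8, 7, 5)
  P8 needs (5, 7, 2) <= (8, 7, 5) -> finishes; pool += (0, 0, 1) = (8, 7, 6)
  P2 needs (8, 2, 1) <= (8, 7, 6) -> finishes; pool += (1, 2, 1) = (9, 9, 7)
  P7 needs (0, 3, 5) <= (9, 9, 7) -> finishes; pool += (1, 0, 0) = (10, 9, 7)


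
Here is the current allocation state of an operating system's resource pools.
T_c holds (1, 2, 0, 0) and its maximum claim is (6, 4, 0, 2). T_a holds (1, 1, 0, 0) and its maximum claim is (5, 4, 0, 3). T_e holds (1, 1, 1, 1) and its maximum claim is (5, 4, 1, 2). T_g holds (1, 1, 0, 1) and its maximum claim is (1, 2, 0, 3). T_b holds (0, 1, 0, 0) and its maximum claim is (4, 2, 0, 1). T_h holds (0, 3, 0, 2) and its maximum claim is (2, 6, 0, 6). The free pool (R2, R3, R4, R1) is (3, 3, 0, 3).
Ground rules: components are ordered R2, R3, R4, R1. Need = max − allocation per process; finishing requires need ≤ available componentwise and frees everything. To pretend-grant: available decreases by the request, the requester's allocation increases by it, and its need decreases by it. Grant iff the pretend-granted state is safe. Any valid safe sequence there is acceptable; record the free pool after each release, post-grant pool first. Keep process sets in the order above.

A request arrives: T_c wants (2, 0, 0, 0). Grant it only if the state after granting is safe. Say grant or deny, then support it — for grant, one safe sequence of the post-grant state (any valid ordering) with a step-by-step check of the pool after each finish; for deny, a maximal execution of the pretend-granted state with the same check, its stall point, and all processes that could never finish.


DENY: after the grant no complete ordering would exist.
Key observation: once T_g, T_h finish, the pool peaks at (2, 7, 0, 6) — and every remaining process still needs more R2 than that.
On the post-grant state, T_g, T_h is a maximal run — nothing extends it. Step-by-step check:
  pool = (1, 3, 0, 3)
  T_g needs (0, 1, 0, 2) <= (1, 3, 0, 3) -> finishes; pool += (1, 1, 0, 1) = (2, 4, 0, 4)
  T_h needs (2, 3, 0, 4) <= (2, 4, 0, 4) -> finishes; pool += (0, 3, 0, 2) = (2, 7, 0, 6)
  T_c still needs (3, 2, 0, 2) but only (2, 7, 0, 6) is free — short on R2
  T_a still needs (4, 3, 0, 3) but only (2, 7, 0, 6) is free — short on R2
  T_e still needs (4, 3, 0, 1) but only (2, 7, 0, 6) is free — short on R2
  T_b still needs (4, 1, 0, 1) but only (2, 7, 0, 6) is free — short on R2
Had the request been granted, T_c, T_a, T_e and T_b could never finish.


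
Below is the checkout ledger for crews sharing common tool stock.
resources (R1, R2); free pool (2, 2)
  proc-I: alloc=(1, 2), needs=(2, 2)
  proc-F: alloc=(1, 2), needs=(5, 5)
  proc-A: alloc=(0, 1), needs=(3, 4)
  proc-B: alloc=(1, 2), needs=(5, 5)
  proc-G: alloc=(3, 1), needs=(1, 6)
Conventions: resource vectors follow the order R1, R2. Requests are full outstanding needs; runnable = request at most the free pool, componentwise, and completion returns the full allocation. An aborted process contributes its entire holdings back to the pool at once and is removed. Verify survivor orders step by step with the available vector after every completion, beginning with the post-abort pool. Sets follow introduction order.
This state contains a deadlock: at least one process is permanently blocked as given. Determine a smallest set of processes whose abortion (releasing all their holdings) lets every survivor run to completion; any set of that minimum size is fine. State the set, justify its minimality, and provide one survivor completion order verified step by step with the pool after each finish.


Abort proc-F.
Key observation: before aborting proc-F, proc-G was permanently blocked — no order could ever run it; afterwards it completes at step 3.
Minimality: the empty abort set fails — the state is deadlocked as it stands.
Survivors finish in the order: proc-I, proc-A, proc-G, proc-B. Verifying each step (pool after the aborts first):
  pool = (3, 4)
  proc-I needs (2, 2) <= (3, 4) -> finishes; pool += (1, 2) = (4, 6)
  proc-A needs (3, 4) <= (4, 6) -> finishes; pool += (0, 1) = (4, 7)
  proc-G needs (1, 6) <= (4, 7) -> finishes; pool += (3, 1) = (7, 8)
  proc-B needs (5, 5) <= (7, 8) -> finishes; pool += (1, 2) = (8, 10)


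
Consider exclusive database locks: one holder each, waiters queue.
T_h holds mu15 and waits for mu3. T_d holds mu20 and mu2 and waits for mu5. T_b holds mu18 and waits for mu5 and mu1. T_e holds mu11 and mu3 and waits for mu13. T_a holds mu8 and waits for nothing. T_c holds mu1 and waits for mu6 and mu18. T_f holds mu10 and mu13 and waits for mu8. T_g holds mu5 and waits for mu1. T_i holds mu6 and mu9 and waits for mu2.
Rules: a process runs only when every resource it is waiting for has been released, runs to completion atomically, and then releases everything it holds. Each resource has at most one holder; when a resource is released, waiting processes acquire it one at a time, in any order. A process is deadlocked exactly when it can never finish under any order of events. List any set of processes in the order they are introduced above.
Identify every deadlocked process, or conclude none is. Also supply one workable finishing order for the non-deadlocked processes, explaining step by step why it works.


Deadlocked set: T_d, T_b, T_c, T_g and T_i.
Key observation: the knot is the closed ring of waits T_c -> T_b -> T_c; T_d, T_g and T_i are caught in further circular waits.
A valid finishing order for the others: T_a, T_f, T_e, T_h.
Verifying each step:
  T_a: no waits; runs immediately, freeing mu8
  T_f waits on mu8 — all released -> runs and releases mu10 and mu13
  T_e waits on mu13 — all released -> runs and releases mu11 and mu3
  T_h waits on mu3 — all released -> runs and releases mu15


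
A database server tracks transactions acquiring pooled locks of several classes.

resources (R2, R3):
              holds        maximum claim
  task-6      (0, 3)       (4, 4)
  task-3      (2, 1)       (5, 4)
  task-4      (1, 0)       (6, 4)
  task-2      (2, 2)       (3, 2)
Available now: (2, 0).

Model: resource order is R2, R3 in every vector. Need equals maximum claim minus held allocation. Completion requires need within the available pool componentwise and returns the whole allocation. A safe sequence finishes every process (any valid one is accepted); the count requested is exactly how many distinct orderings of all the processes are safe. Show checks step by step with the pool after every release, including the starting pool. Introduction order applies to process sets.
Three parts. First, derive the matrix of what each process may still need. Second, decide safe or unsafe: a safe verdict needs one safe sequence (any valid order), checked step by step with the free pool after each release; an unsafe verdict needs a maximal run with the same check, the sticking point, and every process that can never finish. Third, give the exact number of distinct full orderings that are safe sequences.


(1) Remaining need (order R2, R3):
  task-6: (4, 1)
  task-3: (3, 3)
  task-4: (5, 4)
  task-2: (1, 0)
(2) SAFE — a valid safe sequence is task-2, task-6, task-3, task-4.
Key observation: the order's first zero-slack moment is task-6 ((4, 1) needed, (4, 2) free — a requested resource with nothing to spare).
Walking it through:
  pool = (2, 0)
  task-2: need (1, 0) fits (2, 0); releases (2, 2), pool now (4, 2)
  task-6: need (4, 1) fits (4, 2); releases (0, 3), pool now (4, 5)
  task-3: need (3, 3) fits (4, 5); releases (2, 1), pool now (6, 6)
  task-4: need (5, 4) fits (6, 6); releases (1, 0), pool now (7, 6)
(3) The exact count: 1 of the possible complete orderings is a safe sequence.


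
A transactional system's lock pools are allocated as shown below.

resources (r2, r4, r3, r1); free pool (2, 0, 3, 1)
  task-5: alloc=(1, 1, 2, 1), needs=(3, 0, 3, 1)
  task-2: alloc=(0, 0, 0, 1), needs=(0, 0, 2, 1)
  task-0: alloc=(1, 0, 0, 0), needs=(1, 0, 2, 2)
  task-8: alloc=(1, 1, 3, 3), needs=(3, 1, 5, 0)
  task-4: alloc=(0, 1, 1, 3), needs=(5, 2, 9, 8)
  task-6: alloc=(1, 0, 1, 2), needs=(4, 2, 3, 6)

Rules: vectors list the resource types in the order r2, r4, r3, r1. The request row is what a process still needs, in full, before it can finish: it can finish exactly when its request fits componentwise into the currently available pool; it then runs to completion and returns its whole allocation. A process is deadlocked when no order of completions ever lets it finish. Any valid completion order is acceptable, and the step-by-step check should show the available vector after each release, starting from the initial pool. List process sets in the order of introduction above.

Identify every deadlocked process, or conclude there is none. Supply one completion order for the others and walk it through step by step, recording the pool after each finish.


No process is deadlocked.
Key observation: no deadlock: task-2 fits now, and the freed resources carry the rest through.
A valid finishing order for the others: task-2, task-0, task-5, task-8, task-6, task-4. Check, step by step:
  pool = (2, 0, 3, 1)
  task-2 needs (0, 0, 2, 1) <= (2, 0, 3, 1) -> finishes; pool += (0, 0, 0, 1) = (2, 0, 3, 2)
  task-0 needs (1, 0, 2, 2) <= (2, 0, 3, 2) -> finishes; pool += (1, 0, 0, 0) = (3, 0, 3, 2)
  task-5 needs (3, 0, 3, 1) <= (3, 0, 3, 2) -> finishes; pool += (1, 1, 2, 1) = (4, 1, 5, 3)
  task-8 needs (3, 1, 5, 0) <= (4, 1, 5, 3) -> finishes; pool += (1, 1, 3, 3) = (5, 2, 8, 6)
  task-6 needs (4, 2, 3, 6) <= (5, 2, 8, 6) -> finishes; pool += (1, 0, 1, 2) = (6, 2, 9, 8)
  task-4 needs (5, 2, 9, 8) <= (6, 2, 9, 8) -> finishes; pool += (0, 1, 1, 3) = (6, 3, 10, 11)


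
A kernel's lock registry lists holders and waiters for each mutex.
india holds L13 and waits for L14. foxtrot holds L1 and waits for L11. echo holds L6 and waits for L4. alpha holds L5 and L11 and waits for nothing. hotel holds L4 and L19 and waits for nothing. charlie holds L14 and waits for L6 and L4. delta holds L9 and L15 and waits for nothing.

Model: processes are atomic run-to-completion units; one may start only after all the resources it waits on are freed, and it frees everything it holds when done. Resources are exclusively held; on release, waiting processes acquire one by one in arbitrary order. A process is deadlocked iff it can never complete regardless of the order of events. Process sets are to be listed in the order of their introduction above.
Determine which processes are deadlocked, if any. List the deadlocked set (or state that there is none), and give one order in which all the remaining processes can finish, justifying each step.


No process is deadlocked.
Key observation: the waits form no ring: some process can always run, and its releases unblock the others one by one.
The rest can finish in the order hotel, delta, alpha, echo, charlie, india, foxtrot.
Walking it through:
  run hotel (it waits on nothing); releases L4 and L19
  run delta (it waits on nothing); releases L9 and L15
  run alpha (it waits on nothing); releases L5 and L11
  echo: everything it awaited (L4) is free; runs, freeing L6
  charlie: everything it awaited (L6 and L4) is free; runs, freeing L14
  india: everything it awaited (L14) is free; runs, freeing L13
  foxtrot: everything it awaited (L11) is free; runs, freeing L1


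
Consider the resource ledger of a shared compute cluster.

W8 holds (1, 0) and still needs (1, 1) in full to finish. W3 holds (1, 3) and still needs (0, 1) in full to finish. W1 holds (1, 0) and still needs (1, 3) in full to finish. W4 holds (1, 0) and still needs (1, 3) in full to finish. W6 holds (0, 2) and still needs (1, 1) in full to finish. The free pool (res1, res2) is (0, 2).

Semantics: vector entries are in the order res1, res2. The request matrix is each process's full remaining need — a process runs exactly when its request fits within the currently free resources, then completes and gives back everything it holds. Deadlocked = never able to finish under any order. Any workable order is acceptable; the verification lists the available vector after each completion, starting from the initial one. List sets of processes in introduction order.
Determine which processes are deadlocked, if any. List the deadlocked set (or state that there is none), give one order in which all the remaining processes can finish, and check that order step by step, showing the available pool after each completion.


No process is deadlocked.
Key observation: there is always a runnable process — W3 first — so the state unwinds completely.
The rest can finish in the order W3, W4, W6, W1, W8. Step-by-step check:
  pool = (0, 2)
  W3: need (0, 1) fits (0, 2); releases (1, 3), pool now (1, 5)
  W4: need (1, 3) fits (1, 5); releases (1, 0), pool now (2, 5)
  W6: need (1, 1) fits (2, 5); releases (0, 2), pool now (2, 7)
  W1: need (1, 3) fits (2, 7); releases (1, 0), pool now (3, 7)
  W8: need (1, 1) fits (3, 7); releases (1, 0), pool now (4, 7)


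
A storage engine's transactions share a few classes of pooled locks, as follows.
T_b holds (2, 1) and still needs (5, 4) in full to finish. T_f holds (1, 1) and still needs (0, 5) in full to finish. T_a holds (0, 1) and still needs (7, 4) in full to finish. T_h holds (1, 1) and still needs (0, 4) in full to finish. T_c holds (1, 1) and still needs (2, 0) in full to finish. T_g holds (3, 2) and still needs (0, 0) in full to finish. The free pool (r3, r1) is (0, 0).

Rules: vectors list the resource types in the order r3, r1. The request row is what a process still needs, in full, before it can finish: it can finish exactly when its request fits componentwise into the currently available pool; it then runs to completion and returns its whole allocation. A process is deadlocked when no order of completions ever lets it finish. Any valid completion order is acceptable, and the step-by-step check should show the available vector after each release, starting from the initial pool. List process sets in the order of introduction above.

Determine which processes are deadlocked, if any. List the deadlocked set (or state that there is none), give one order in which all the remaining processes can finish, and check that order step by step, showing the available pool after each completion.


Deadlocked: T_b, T_f, T_a and T_h.
Key observation: even finishing T_g, T_c leaves just (4, 3) free — too little r1 for any of the remaining processes.
One completion order for the rest: T_g, T_c. Verifying each step:
  pool = (0, 0)
  T_g: need (0, 0) fits (0, 0); releases (3, 2), pool now (3, 2)
  T_c: need (2, 0) fits (3, 2); releases (1, 1), pool now (4, 3)
The stuck group stays short no matter what:
  blocked: T_b wants (5, 4), pool (4, 3) — not enough r3 and r1
  blocked: T_f wants (0, 5), pool (4, 3) — not enough r1
  blocked: T_a wants (7, 4), pool (4, 3) — not enough r3 and r1
  blocked: T_h wants (0, 4), pool (4, 3) — not enough r1


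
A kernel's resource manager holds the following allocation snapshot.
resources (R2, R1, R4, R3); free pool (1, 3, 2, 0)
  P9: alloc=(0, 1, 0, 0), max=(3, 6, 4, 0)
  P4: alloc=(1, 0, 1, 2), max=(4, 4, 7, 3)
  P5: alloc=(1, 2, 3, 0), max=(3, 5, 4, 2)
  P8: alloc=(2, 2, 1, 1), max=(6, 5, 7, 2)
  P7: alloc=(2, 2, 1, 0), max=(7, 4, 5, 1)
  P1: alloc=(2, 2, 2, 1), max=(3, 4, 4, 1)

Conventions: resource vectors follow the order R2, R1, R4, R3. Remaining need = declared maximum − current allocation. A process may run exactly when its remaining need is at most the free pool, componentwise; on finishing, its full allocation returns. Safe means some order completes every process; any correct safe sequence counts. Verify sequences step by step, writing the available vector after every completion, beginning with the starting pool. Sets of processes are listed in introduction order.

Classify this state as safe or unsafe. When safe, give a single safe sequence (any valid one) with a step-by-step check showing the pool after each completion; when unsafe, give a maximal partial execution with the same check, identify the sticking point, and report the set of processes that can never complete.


UNSAFE.
Key observation: after P1, P9 the pool peaks at (3, 6, 4, 1), and each blocked process is short somewhere: P4 on R4; P5 on R3; P8 on R2, R4; P7 on R2.
Going as far as possible: P1, P9; after that, nothing fits. Check, step by step:
  pool = (1, 3, 2, 0)
  P1 needs (1, 2, 2, 0) <= (1, 3, 2, 0) -> finishes; pool += (2, 2, 2, 1) = (3, 5, 4, 1)
  P9 needs (3, 5, 4, 0) <= (3, 5, 4, 1) -> finishes; pool += (0, 1, 0, 0) = (3, 6, 4, 1)
  blocked: P4 wants (3, 4, 6, 1), pool (3, 6, 4, 1) — not enough R4
  blocked: P5 wants (2, 3, 1, 2), pool (3, 6, 4, 1) — not enough R3
  blocked: P8 wants (4, 3, 6, 1), pool (3, 6, 4, 1) — not enough R2 and R4
  blocked: P7 wants (5, 2, 4, 1), pool (3, 6, 4, 1) — not enough R2
Never able to finish: P4, P5, P8 and P7.


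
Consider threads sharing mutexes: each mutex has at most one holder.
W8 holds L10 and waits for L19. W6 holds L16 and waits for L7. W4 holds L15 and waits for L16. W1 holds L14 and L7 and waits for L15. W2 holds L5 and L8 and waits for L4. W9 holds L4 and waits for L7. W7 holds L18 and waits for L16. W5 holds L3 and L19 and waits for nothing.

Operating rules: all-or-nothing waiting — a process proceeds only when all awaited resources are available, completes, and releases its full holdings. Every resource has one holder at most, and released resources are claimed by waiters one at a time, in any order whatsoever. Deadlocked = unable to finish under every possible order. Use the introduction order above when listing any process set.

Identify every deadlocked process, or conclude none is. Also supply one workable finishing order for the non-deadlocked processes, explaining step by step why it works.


Deadlocked set: W6, W4, W1, W2, W9 and W7.
Key observation: the waits loop around W6 -> W1 -> W4 -> W6 with no way out; W2, W9 and W7 wait into the deadlock from upstream.
The rest can finish in the order W5, W8.
Walking it through:
  run W5 (it waits on nothing); releases L3 and L19
  run W8 (all its waits — L19 — are resolved); releases L10


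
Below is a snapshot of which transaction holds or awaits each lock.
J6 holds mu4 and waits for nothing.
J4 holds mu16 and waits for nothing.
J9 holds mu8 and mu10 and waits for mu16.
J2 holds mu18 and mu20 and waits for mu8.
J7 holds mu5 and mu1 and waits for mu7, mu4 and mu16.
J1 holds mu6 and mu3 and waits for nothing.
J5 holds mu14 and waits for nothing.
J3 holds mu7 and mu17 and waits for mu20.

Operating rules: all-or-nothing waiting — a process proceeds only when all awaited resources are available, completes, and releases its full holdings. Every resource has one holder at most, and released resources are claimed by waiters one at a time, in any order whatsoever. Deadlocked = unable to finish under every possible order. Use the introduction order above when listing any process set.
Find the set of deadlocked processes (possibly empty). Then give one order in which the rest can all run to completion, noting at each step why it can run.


The deadlocked set is empty.
Key observation: the wait relation is loop-free; peeling off processes with no waits unwinds the whole state.
A valid finishing order for the others: J4, J9, J5, J2, J1, J6, J3, J7.
Walking it through:
  run J4 (it waits on nothing); releases mu16
  run J9 (all its waits — mu16 — are resolved); releases mu8 and mu10
  run J5 (it waits on nothing); releases mu14
  run J2 (all its waits — mu8 — are resolved); releases mu18 and mu20
  run J1 (it waits on nothing); releases mu6 and mu3
  run J6 (it waits on nothing); releases mu4
  run J3 (all its waits — mu20 — are resolved); releases mu7 and mu17
  run J7 (all its waits — mu7, mu4 and mu16 — are resolved); releases mu5 and mu1


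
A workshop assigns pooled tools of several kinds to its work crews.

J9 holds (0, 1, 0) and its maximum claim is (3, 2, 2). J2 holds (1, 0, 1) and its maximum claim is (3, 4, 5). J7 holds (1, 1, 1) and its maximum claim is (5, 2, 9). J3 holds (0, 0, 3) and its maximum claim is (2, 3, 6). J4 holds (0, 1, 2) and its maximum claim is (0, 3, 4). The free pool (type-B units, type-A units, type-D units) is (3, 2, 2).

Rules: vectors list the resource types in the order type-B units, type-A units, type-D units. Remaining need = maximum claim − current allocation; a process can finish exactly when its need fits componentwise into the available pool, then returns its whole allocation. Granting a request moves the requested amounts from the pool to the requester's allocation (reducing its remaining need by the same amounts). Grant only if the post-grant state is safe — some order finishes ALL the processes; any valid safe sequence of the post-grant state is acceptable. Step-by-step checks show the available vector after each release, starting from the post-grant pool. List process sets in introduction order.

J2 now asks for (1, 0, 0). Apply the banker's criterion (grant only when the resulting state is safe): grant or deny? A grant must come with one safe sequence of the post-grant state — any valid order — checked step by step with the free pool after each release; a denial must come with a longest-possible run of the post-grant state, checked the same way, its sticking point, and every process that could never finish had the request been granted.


DENY. Granting would leave the state unsafe.
Key observation: after J4, J3 the pool peaks at (2, 3, 7), and each blocked process is short somewhere: J9 on type-B units; J2 on type-A units; J7 on type-B units, type-D units.
Pretend the grant happened; the run J4, J3 goes as far as possible. Step-by-step check:
  pool = (2, 2, 2)
  J4 needs (0, 2, 2) <= (2, 2, 2) -> finishes; pool += (0, 1, 2) = (2, 3, 4)
  J3 needs (2, 3, 3) <= (2, 3, 4) -> finishes; pool += (0, 0, 3) = (2, 3, 7)
  J9 cannot run: need (3, 1, 2) vs free (2, 3, 7) (insufficient type-B units)
  J2 cannot run: need (1, 4, 4) vs free (2, 3, 7) (insufficient type-A units)
  J7 cannot run: need (4, 1, 8) vs free (2, 3, 7) (insufficient type-B units and type-D units)
Processes that could never finish after the grant: J9, J2 and J7.
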